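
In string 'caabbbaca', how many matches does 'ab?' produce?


Pattern 'ab?' matches 'a' optionally followed by 'b'.
String: 'caabbbaca'
Scanning left to right for 'a' then checking next char:
  Match 1: 'a' (a not followed by b)
  Match 2: 'ab' (a followed by b)
  Match 3: 'a' (a not followed by b)
  Match 4: 'a' (a not followed by b)
Total matches: 4

4


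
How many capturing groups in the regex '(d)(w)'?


To count capturing groups, count each '(' that starts a group.
Pattern: '(d)(w)'
Walking through the pattern:
  Position 0: '(' -> group #1
  Position 3: '(' -> group #2
Total capturing groups: 2

2


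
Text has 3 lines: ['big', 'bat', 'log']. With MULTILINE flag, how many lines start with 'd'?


With MULTILINE flag, ^ matches the start of each line.
Lines: ['big', 'bat', 'log']
Checking which lines start with 'd':
  Line 1: 'big' -> no
  Line 2: 'bat' -> no
  Line 3: 'log' -> no
Matching lines: []
Count: 0

0


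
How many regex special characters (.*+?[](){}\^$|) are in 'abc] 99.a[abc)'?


Regex special characters are: . * + ? [ ] ( ) { } \ ^ $ |
Scanning 'abc] 99.a[abc)':
  pos 3: ']' -> SPECIAL
  pos 7: '.' -> SPECIAL
  pos 9: '[' -> SPECIAL
  pos 13: ')' -> SPECIAL
Special chars found: [']', '.', '[', ')']
Total: 4

4


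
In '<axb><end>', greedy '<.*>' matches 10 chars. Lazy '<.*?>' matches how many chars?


Greedy '<.*>' tries to match as MUCH as possible.
Lazy '<.*?>' tries to match as LITTLE as possible.

String: '<axb><end>'
Greedy '<.*>' starts at first '<' and extends to the LAST '>': '<axb><end>' (10 chars)
Lazy '<.*?>' starts at first '<' and stops at the FIRST '>': '<axb>' (5 chars)

5


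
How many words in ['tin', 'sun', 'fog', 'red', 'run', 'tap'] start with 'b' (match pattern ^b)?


Pattern ^b anchors to start of word. Check which words begin with 'b':
  'tin' -> no
  'sun' -> no
  'fog' -> no
  'red' -> no
  'run' -> no
  'tap' -> no
Matching words: []
Count: 0

0


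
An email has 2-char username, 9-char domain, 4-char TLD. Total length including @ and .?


An email address has format: username@domain.tld
Username length: 2
'@' character: 1
Domain length: 9
'.' character: 1
TLD length: 4
Total = 2 + 1 + 9 + 1 + 4 = 17

17


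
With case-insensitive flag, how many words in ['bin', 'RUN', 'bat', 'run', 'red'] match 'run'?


Case-insensitive matching: compare each word's lowercase form to 'run'.
  'bin' -> lower='bin' -> no
  'RUN' -> lower='run' -> MATCH
  'bat' -> lower='bat' -> no
  'run' -> lower='run' -> MATCH
  'red' -> lower='red' -> no
Matches: ['RUN', 'run']
Count: 2

2


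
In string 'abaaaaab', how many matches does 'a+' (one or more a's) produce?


Pattern 'a+' matches one or more consecutive a's.
String: 'abaaaaab'
Scanning for runs of a:
  Match 1: 'a' (length 1)
  Match 2: 'aaaaa' (length 5)
Total matches: 2

2


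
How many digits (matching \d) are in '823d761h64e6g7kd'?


\d matches any digit 0-9.
Scanning '823d761h64e6g7kd':
  pos 0: '8' -> DIGIT
  pos 1: '2' -> DIGIT
  pos 2: '3' -> DIGIT
  pos 4: '7' -> DIGIT
  pos 5: '6' -> DIGIT
  pos 6: '1' -> DIGIT
  pos 8: '6' -> DIGIT
  pos 9: '4' -> DIGIT
  pos 11: '6' -> DIGIT
  pos 13: '7' -> DIGIT
Digits found: ['8', '2', '3', '7', '6', '1', '6', '4', '6', '7']
Total: 10

10


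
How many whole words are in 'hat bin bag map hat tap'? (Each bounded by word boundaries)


Word boundaries (\b) mark the start/end of each word.
Text: 'hat bin bag map hat tap'
Splitting by whitespace:
  Word 1: 'hat'
  Word 2: 'bin'
  Word 3: 'bag'
  Word 4: 'map'
  Word 5: 'hat'
  Word 6: 'tap'
Total whole words: 6

6


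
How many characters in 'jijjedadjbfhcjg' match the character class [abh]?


Character class [abh] matches any of: {a, b, h}
Scanning string 'jijjedadjbfhcjg' character by character:
  pos 0: 'j' -> no
  pos 1: 'i' -> no
  pos 2: 'j' -> no
  pos 3: 'j' -> no
  pos 4: 'e' -> no
  pos 5: 'd' -> no
  pos 6: 'a' -> MATCH
  pos 7: 'd' -> no
  pos 8: 'j' -> no
  pos 9: 'b' -> MATCH
  pos 10: 'f' -> no
  pos 11: 'h' -> MATCH
  pos 12: 'c' -> no
  pos 13: 'j' -> no
  pos 14: 'g' -> no
Total matches: 3

3


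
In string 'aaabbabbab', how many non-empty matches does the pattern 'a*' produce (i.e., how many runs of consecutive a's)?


Pattern 'a*' matches zero or more a's. We want non-empty runs of consecutive a's.
String: 'aaabbabbab'
Walking through the string to find runs of a's:
  Run 1: positions 0-2 -> 'aaa'
  Run 2: positions 5-5 -> 'a'
  Run 3: positions 8-8 -> 'a'
Non-empty runs found: ['aaa', 'a', 'a']
Count: 3

3


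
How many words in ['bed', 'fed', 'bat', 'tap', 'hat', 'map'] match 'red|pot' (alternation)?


Alternation 'red|pot' matches either 'red' or 'pot'.
Checking each word:
  'bed' -> no
  'fed' -> no
  'bat' -> no
  'tap' -> no
  'hat' -> no
  'map' -> no
Matches: []
Count: 0

0


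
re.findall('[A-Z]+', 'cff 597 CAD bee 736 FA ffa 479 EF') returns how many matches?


Pattern '[A-Z]+' finds one or more uppercase letters.
Text: 'cff 597 CAD bee 736 FA ffa 479 EF'
Scanning for matches:
  Match 1: 'CAD'
  Match 2: 'FA'
  Match 3: 'EF'
Total matches: 3

3


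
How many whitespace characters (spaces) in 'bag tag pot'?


\s matches whitespace characters (spaces, tabs, etc.).
Text: 'bag tag pot'
This text has 3 words separated by spaces.
Number of spaces = number of words - 1 = 3 - 1 = 2

2


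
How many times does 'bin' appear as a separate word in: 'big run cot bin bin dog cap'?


Scanning each word for exact match 'bin':
  Word 1: 'big' -> no
  Word 2: 'run' -> no
  Word 3: 'cot' -> no
  Word 4: 'bin' -> MATCH
  Word 5: 'bin' -> MATCH
  Word 6: 'dog' -> no
  Word 7: 'cap' -> no
Total matches: 2

2


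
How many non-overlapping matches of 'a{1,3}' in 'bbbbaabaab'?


Pattern 'a{1,3}' matches between 1 and 3 consecutive a's (greedy).
String: 'bbbbaabaab'
Finding runs of a's and applying greedy matching:
  Run at pos 4: 'aa' (length 2)
  Run at pos 7: 'aa' (length 2)
Matches: ['aa', 'aa']
Count: 2

2


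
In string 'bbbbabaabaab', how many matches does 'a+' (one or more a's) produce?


Pattern 'a+' matches one or more consecutive a's.
String: 'bbbbabaabaab'
Scanning for runs of a:
  Match 1: 'a' (length 1)
  Match 2: 'aa' (length 2)
  Match 3: 'aa' (length 2)
Total matches: 3

3


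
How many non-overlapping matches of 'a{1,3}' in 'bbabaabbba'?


Pattern 'a{1,3}' matches between 1 and 3 consecutive a's (greedy).
String: 'bbabaabbba'
Finding runs of a's and applying greedy matching:
  Run at pos 2: 'a' (length 1)
  Run at pos 4: 'aa' (length 2)
  Run at pos 9: 'a' (length 1)
Matches: ['a', 'aa', 'a']
Count: 3

3


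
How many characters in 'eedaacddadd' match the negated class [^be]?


Negated class [^be] matches any char NOT in {b, e}
Scanning 'eedaacddadd':
  pos 0: 'e' -> no (excluded)
  pos 1: 'e' -> no (excluded)
  pos 2: 'd' -> MATCH
  pos 3: 'a' -> MATCH
  pos 4: 'a' -> MATCH
  pos 5: 'c' -> MATCH
  pos 6: 'd' -> MATCH
  pos 7: 'd' -> MATCH
  pos 8: 'a' -> MATCH
  pos 9: 'd' -> MATCH
  pos 10: 'd' -> MATCH
Total matches: 9

9


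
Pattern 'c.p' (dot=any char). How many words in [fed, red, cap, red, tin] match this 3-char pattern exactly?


Pattern 'c.p' means: starts with 'c', any single char, ends with 'p'.
Checking each word (must be exactly 3 chars):
  'fed' (len=3): no
  'red' (len=3): no
  'cap' (len=3): MATCH
  'red' (len=3): no
  'tin' (len=3): no
Matching words: ['cap']
Total: 1

1


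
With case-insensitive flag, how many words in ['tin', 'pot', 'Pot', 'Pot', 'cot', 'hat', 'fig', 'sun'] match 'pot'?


Case-insensitive matching: compare each word's lowercase form to 'pot'.
  'tin' -> lower='tin' -> no
  'pot' -> lower='pot' -> MATCH
  'Pot' -> lower='pot' -> MATCH
  'Pot' -> lower='pot' -> MATCH
  'cot' -> lower='cot' -> no
  'hat' -> lower='hat' -> no
  'fig' -> lower='fig' -> no
  'sun' -> lower='sun' -> no
Matches: ['pot', 'Pot', 'Pot']
Count: 3

3


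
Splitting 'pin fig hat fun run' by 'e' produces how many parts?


Splitting by 'e' breaks the string at each occurrence of the separator.
Text: 'pin fig hat fun run'
Parts after split:
  Part 1: 'pin fig hat fun run'
Total parts: 1

1


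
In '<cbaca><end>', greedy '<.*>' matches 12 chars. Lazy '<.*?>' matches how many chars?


Greedy '<.*>' tries to match as MUCH as possible.
Lazy '<.*?>' tries to match as LITTLE as possible.

String: '<cbaca><end>'
Greedy '<.*>' starts at first '<' and extends to the LAST '>': '<cbaca><end>' (12 chars)
Lazy '<.*?>' starts at first '<' and stops at the FIRST '>': '<cbaca>' (7 chars)

7


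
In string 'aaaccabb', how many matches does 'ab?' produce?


Pattern 'ab?' matches 'a' optionally followed by 'b'.
String: 'aaaccabb'
Scanning left to right for 'a' then checking next char:
  Match 1: 'a' (a not followed by b)
  Match 2: 'a' (a not followed by b)
  Match 3: 'a' (a not followed by b)
  Match 4: 'ab' (a followed by b)
Total matches: 4

4


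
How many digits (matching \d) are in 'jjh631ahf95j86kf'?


\d matches any digit 0-9.
Scanning 'jjh631ahf95j86kf':
  pos 3: '6' -> DIGIT
  pos 4: '3' -> DIGIT
  pos 5: '1' -> DIGIT
  pos 9: '9' -> DIGIT
  pos 10: '5' -> DIGIT
  pos 12: '8' -> DIGIT
  pos 13: '6' -> DIGIT
Digits found: ['6', '3', '1', '9', '5', '8', '6']
Total: 7

7


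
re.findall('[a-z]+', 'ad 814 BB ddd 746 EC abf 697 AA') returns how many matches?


Pattern '[a-z]+' finds one or more lowercase letters.
Text: 'ad 814 BB ddd 746 EC abf 697 AA'
Scanning for matches:
  Match 1: 'ad'
  Match 2: 'ddd'
  Match 3: 'abf'
Total matches: 3

3


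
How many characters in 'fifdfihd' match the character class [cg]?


Character class [cg] matches any of: {c, g}
Scanning string 'fifdfihd' character by character:
  pos 0: 'f' -> no
  pos 1: 'i' -> no
  pos 2: 'f' -> no
  pos 3: 'd' -> no
  pos 4: 'f' -> no
  pos 5: 'i' -> no
  pos 6: 'h' -> no
  pos 7: 'd' -> no
Total matches: 0

0


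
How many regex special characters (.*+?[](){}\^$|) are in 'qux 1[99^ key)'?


Regex special characters are: . * + ? [ ] ( ) { } \ ^ $ |
Scanning 'qux 1[99^ key)':
  pos 5: '[' -> SPECIAL
  pos 8: '^' -> SPECIAL
  pos 13: ')' -> SPECIAL
Special chars found: ['[', '^', ')']
Total: 3

3


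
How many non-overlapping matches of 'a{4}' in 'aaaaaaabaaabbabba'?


Pattern 'a{4}' matches exactly 4 consecutive a's (greedy, non-overlapping).
String: 'aaaaaaabaaabbabba'
Scanning for runs of a's:
  Run at pos 0: 'aaaaaaa' (length 7) -> 1 match(es)
  Run at pos 8: 'aaa' (length 3) -> 0 match(es)
  Run at pos 13: 'a' (length 1) -> 0 match(es)
  Run at pos 16: 'a' (length 1) -> 0 match(es)
Matches found: ['aaaa']
Total: 1

1


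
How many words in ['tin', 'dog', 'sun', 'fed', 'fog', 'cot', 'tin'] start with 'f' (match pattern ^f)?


Pattern ^f anchors to start of word. Check which words begin with 'f':
  'tin' -> no
  'dog' -> no
  'sun' -> no
  'fed' -> MATCH (starts with 'f')
  'fog' -> MATCH (starts with 'f')
  'cot' -> no
  'tin' -> no
Matching words: ['fed', 'fog']
Count: 2

2


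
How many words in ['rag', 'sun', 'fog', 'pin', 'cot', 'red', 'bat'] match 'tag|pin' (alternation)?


Alternation 'tag|pin' matches either 'tag' or 'pin'.
Checking each word:
  'rag' -> no
  'sun' -> no
  'fog' -> no
  'pin' -> MATCH
  'cot' -> no
  'red' -> no
  'bat' -> no
Matches: ['pin']
Count: 1

1


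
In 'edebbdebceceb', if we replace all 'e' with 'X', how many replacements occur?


re.sub('e', 'X', text) replaces every occurrence of 'e' with 'X'.
Text: 'edebbdebceceb'
Scanning for 'e':
  pos 0: 'e' -> replacement #1
  pos 2: 'e' -> replacement #2
  pos 6: 'e' -> replacement #3
  pos 9: 'e' -> replacement #4
  pos 11: 'e' -> replacement #5
Total replacements: 5

5


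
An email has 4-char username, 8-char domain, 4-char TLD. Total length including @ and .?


An email address has format: username@domain.tld
Username length: 4
'@' character: 1
Domain length: 8
'.' character: 1
TLD length: 4
Total = 4 + 1 + 8 + 1 + 4 = 18

18


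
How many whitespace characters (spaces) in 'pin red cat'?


\s matches whitespace characters (spaces, tabs, etc.).
Text: 'pin red cat'
This text has 3 words separated by spaces.
Number of spaces = number of words - 1 = 3 - 1 = 2

2


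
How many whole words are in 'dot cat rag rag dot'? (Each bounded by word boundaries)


Word boundaries (\b) mark the start/end of each word.
Text: 'dot cat rag rag dot'
Splitting by whitespace:
  Word 1: 'dot'
  Word 2: 'cat'
  Word 3: 'rag'
  Word 4: 'rag'
  Word 5: 'dot'
Total whole words: 5

5


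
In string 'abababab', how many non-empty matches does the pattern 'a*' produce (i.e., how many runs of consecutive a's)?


Pattern 'a*' matches zero or more a's. We want non-empty runs of consecutive a's.
String: 'abababab'
Walking through the string to find runs of a's:
  Run 1: positions 0-0 -> 'a'
  Run 2: positions 2-2 -> 'a'
  Run 3: positions 4-4 -> 'a'
  Run 4: positions 6-6 -> 'a'
Non-empty runs found: ['a', 'a', 'a', 'a']
Count: 4

4


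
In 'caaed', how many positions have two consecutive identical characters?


Looking for consecutive identical characters in 'caaed':
  pos 0-1: 'c' vs 'a' -> different
  pos 1-2: 'a' vs 'a' -> MATCH ('aa')
  pos 2-3: 'a' vs 'e' -> different
  pos 3-4: 'e' vs 'd' -> different
Consecutive identical pairs: ['aa']
Count: 1

1


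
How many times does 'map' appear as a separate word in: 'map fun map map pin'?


Scanning each word for exact match 'map':
  Word 1: 'map' -> MATCH
  Word 2: 'fun' -> no
  Word 3: 'map' -> MATCH
  Word 4: 'map' -> MATCH
  Word 5: 'pin' -> no
Total matches: 3

3


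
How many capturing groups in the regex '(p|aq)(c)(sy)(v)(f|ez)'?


To count capturing groups, count each '(' that starts a group.
Pattern: '(p|aq)(c)(sy)(v)(f|ez)'
Walking through the pattern:
  Position 0: '(' -> group #1
  Position 6: '(' -> group #2
  Position 9: '(' -> group #3
  Position 13: '(' -> group #4
  Position 16: '(' -> group #5
Total capturing groups: 5

5


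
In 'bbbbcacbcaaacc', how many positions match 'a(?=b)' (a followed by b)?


Lookahead 'a(?=b)' matches 'a' only when followed by 'b'.
String: 'bbbbcacbcaaacc'
Checking each position where char is 'a':
  pos 5: 'a' -> no (next='c')
  pos 9: 'a' -> no (next='a')
  pos 10: 'a' -> no (next='a')
  pos 11: 'a' -> no (next='c')
Matching positions: []
Count: 0

0


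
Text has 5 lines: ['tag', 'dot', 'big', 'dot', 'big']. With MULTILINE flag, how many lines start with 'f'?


With MULTILINE flag, ^ matches the start of each line.
Lines: ['tag', 'dot', 'big', 'dot', 'big']
Checking which lines start with 'f':
  Line 1: 'tag' -> no
  Line 2: 'dot' -> no
  Line 3: 'big' -> no
  Line 4: 'dot' -> no
  Line 5: 'big' -> no
Matching lines: []
Count: 0

0


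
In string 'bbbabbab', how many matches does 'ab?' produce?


Pattern 'ab?' matches 'a' optionally followed by 'b'.
String: 'bbbabbab'
Scanning left to right for 'a' then checking next char:
  Match 1: 'ab' (a followed by b)
  Match 2: 'ab' (a followed by b)
Total matches: 2

2


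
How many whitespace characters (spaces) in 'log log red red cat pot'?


\s matches whitespace characters (spaces, tabs, etc.).
Text: 'log log red red cat pot'
This text has 6 words separated by spaces.
Number of spaces = number of words - 1 = 6 - 1 = 5

5


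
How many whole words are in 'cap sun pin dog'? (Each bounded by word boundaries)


Word boundaries (\b) mark the start/end of each word.
Text: 'cap sun pin dog'
Splitting by whitespace:
  Word 1: 'cap'
  Word 2: 'sun'
  Word 3: 'pin'
  Word 4: 'dog'
Total whole words: 4

4


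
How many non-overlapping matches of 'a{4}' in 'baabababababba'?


Pattern 'a{4}' matches exactly 4 consecutive a's (greedy, non-overlapping).
String: 'baabababababba'
Scanning for runs of a's:
  Run at pos 1: 'aa' (length 2) -> 0 match(es)
  Run at pos 4: 'a' (length 1) -> 0 match(es)
  Run at pos 6: 'a' (length 1) -> 0 match(es)
  Run at pos 8: 'a' (length 1) -> 0 match(es)
  Run at pos 10: 'a' (length 1) -> 0 match(es)
  Run at pos 13: 'a' (length 1) -> 0 match(es)
Matches found: []
Total: 0

0


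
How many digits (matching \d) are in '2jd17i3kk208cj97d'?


\d matches any digit 0-9.
Scanning '2jd17i3kk208cj97d':
  pos 0: '2' -> DIGIT
  pos 3: '1' -> DIGIT
  pos 4: '7' -> DIGIT
  pos 6: '3' -> DIGIT
  pos 9: '2' -> DIGIT
  pos 10: '0' -> DIGIT
  pos 11: '8' -> DIGIT
  pos 14: '9' -> DIGIT
  pos 15: '7' -> DIGIT
Digits found: ['2', '1', '7', '3', '2', '0', '8', '9', '7']
Total: 9

9


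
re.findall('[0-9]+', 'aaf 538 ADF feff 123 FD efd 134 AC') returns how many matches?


Pattern '[0-9]+' finds one or more digits.
Text: 'aaf 538 ADF feff 123 FD efd 134 AC'
Scanning for matches:
  Match 1: '538'
  Match 2: '123'
  Match 3: '134'
Total matches: 3

3


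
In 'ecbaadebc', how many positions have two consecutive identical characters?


Looking for consecutive identical characters in 'ecbaadebc':
  pos 0-1: 'e' vs 'c' -> different
  pos 1-2: 'c' vs 'b' -> different
  pos 2-3: 'b' vs 'a' -> different
  pos 3-4: 'a' vs 'a' -> MATCH ('aa')
  pos 4-5: 'a' vs 'd' -> different
  pos 5-6: 'd' vs 'e' -> different
  pos 6-7: 'e' vs 'b' -> different
  pos 7-8: 'b' vs 'c' -> different
Consecutive identical pairs: ['aa']
Count: 1

1


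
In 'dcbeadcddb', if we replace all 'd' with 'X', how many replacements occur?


re.sub('d', 'X', text) replaces every occurrence of 'd' with 'X'.
Text: 'dcbeadcddb'
Scanning for 'd':
  pos 0: 'd' -> replacement #1
  pos 5: 'd' -> replacement #2
  pos 7: 'd' -> replacement #3
  pos 8: 'd' -> replacement #4
Total replacements: 4

4


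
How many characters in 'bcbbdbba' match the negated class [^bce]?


Negated class [^bce] matches any char NOT in {b, c, e}
Scanning 'bcbbdbba':
  pos 0: 'b' -> no (excluded)
  pos 1: 'c' -> no (excluded)
  pos 2: 'b' -> no (excluded)
  pos 3: 'b' -> no (excluded)
  pos 4: 'd' -> MATCH
  pos 5: 'b' -> no (excluded)
  pos 6: 'b' -> no (excluded)
  pos 7: 'a' -> MATCH
Total matches: 2

2


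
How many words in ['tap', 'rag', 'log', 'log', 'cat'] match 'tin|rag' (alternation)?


Alternation 'tin|rag' matches either 'tin' or 'rag'.
Checking each word:
  'tap' -> no
  'rag' -> MATCH
  'log' -> no
  'log' -> no
  'cat' -> no
Matches: ['rag']
Count: 1

1


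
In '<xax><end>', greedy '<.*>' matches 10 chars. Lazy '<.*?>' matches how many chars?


Greedy '<.*>' tries to match as MUCH as possible.
Lazy '<.*?>' tries to match as LITTLE as possible.

String: '<xax><end>'
Greedy '<.*>' starts at first '<' and extends to the LAST '>': '<xax><end>' (10 chars)
Lazy '<.*?>' starts at first '<' and stops at the FIRST '>': '<xax>' (5 chars)

5


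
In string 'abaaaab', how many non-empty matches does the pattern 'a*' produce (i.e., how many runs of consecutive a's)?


Pattern 'a*' matches zero or more a's. We want non-empty runs of consecutive a's.
String: 'abaaaab'
Walking through the string to find runs of a's:
  Run 1: positions 0-0 -> 'a'
  Run 2: positions 2-5 -> 'aaaa'
Non-empty runs found: ['a', 'aaaa']
Count: 2

2


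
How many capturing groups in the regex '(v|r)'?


To count capturing groups, count each '(' that starts a group.
Pattern: '(v|r)'
Walking through the pattern:
  Position 0: '(' -> group #1
Total capturing groups: 1

1


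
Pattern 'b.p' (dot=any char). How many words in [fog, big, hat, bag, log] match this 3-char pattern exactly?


Pattern 'b.p' means: starts with 'b', any single char, ends with 'p'.
Checking each word (must be exactly 3 chars):
  'fog' (len=3): no
  'big' (len=3): no
  'hat' (len=3): no
  'bag' (len=3): no
  'log' (len=3): no
Matching words: []
Total: 0

0


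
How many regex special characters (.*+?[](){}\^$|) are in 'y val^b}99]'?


Regex special characters are: . * + ? [ ] ( ) { } \ ^ $ |
Scanning 'y val^b}99]':
  pos 5: '^' -> SPECIAL
  pos 7: '}' -> SPECIAL
  pos 10: ']' -> SPECIAL
Special chars found: ['^', '}', ']']
Total: 3

3


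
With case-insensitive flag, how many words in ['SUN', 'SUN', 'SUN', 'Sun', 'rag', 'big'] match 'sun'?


Case-insensitive matching: compare each word's lowercase form to 'sun'.
  'SUN' -> lower='sun' -> MATCH
  'SUN' -> lower='sun' -> MATCH
  'SUN' -> lower='sun' -> MATCH
  'Sun' -> lower='sun' -> MATCH
  'rag' -> lower='rag' -> no
  'big' -> lower='big' -> no
Matches: ['SUN', 'SUN', 'SUN', 'Sun']
Count: 4

4


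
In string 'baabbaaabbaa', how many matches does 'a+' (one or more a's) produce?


Pattern 'a+' matches one or more consecutive a's.
String: 'baabbaaabbaa'
Scanning for runs of a:
  Match 1: 'aa' (length 2)
  Match 2: 'aaa' (length 3)
  Match 3: 'aa' (length 2)
Total matches: 3

3


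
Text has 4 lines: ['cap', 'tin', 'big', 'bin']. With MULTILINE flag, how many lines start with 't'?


With MULTILINE flag, ^ matches the start of each line.
Lines: ['cap', 'tin', 'big', 'bin']
Checking which lines start with 't':
  Line 1: 'cap' -> no
  Line 2: 'tin' -> MATCH
  Line 3: 'big' -> no
  Line 4: 'bin' -> no
Matching lines: ['tin']
Count: 1

1


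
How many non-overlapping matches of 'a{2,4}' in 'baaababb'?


Pattern 'a{2,4}' matches between 2 and 4 consecutive a's (greedy).
String: 'baaababb'
Finding runs of a's and applying greedy matching:
  Run at pos 1: 'aaa' (length 3)
  Run at pos 5: 'a' (length 1)
Matches: ['aaa']
Count: 1

1


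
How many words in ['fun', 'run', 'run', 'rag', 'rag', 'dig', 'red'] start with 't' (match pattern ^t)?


Pattern ^t anchors to start of word. Check which words begin with 't':
  'fun' -> no
  'run' -> no
  'run' -> no
  'rag' -> no
  'rag' -> no
  'dig' -> no
  'red' -> no
Matching words: []
Count: 0

0


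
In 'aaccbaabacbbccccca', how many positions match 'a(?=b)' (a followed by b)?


Lookahead 'a(?=b)' matches 'a' only when followed by 'b'.
String: 'aaccbaabacbbccccca'
Checking each position where char is 'a':
  pos 0: 'a' -> no (next='a')
  pos 1: 'a' -> no (next='c')
  pos 5: 'a' -> no (next='a')
  pos 6: 'a' -> MATCH (next='b')
  pos 8: 'a' -> no (next='c')
Matching positions: [6]
Count: 1

1


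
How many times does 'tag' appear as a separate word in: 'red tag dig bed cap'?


Scanning each word for exact match 'tag':
  Word 1: 'red' -> no
  Word 2: 'tag' -> MATCH
  Word 3: 'dig' -> no
  Word 4: 'bed' -> no
  Word 5: 'cap' -> no
Total matches: 1

1


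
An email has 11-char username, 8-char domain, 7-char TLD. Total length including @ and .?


An email address has format: username@domain.tld
Username length: 11
'@' character: 1
Domain length: 8
'.' character: 1
TLD length: 7
Total = 11 + 1 + 8 + 1 + 7 = 28

28


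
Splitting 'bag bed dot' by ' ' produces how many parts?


Splitting by ' ' breaks the string at each occurrence of the separator.
Text: 'bag bed dot'
Parts after split:
  Part 1: 'bag'
  Part 2: 'bed'
  Part 3: 'dot'
Total parts: 3

3


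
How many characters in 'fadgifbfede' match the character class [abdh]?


Character class [abdh] matches any of: {a, b, d, h}
Scanning string 'fadgifbfede' character by character:
  pos 0: 'f' -> no
  pos 1: 'a' -> MATCH
  pos 2: 'd' -> MATCH
  pos 3: 'g' -> no
  pos 4: 'i' -> no
  pos 5: 'f' -> no
  pos 6: 'b' -> MATCH
  pos 7: 'f' -> no
  pos 8: 'e' -> no
  pos 9: 'd' -> MATCH
  pos 10: 'e' -> no
Total matches: 4

4


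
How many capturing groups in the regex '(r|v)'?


To count capturing groups, count each '(' that starts a group.
Pattern: '(r|v)'
Walking through the pattern:
  Position 0: '(' -> group #1
Total capturing groups: 1

1


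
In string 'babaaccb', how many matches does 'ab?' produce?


Pattern 'ab?' matches 'a' optionally followed by 'b'.
String: 'babaaccb'
Scanning left to right for 'a' then checking next char:
  Match 1: 'ab' (a followed by b)
  Match 2: 'a' (a not followed by b)
  Match 3: 'a' (a not followed by b)
Total matches: 3

3


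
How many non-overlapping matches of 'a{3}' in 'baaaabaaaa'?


Pattern 'a{3}' matches exactly 3 consecutive a's (greedy, non-overlapping).
String: 'baaaabaaaa'
Scanning for runs of a's:
  Run at pos 1: 'aaaa' (length 4) -> 1 match(es)
  Run at pos 6: 'aaaa' (length 4) -> 1 match(es)
Matches found: ['aaa', 'aaa']
Total: 2

2


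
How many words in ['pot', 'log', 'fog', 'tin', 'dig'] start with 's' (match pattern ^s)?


Pattern ^s anchors to start of word. Check which words begin with 's':
  'pot' -> no
  'log' -> no
  'fog' -> no
  'tin' -> no
  'dig' -> no
Matching words: []
Count: 0

0


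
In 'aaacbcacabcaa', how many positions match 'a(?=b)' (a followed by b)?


Lookahead 'a(?=b)' matches 'a' only when followed by 'b'.
String: 'aaacbcacabcaa'
Checking each position where char is 'a':
  pos 0: 'a' -> no (next='a')
  pos 1: 'a' -> no (next='a')
  pos 2: 'a' -> no (next='c')
  pos 6: 'a' -> no (next='c')
  pos 8: 'a' -> MATCH (next='b')
  pos 11: 'a' -> no (next='a')
Matching positions: [8]
Count: 1

1


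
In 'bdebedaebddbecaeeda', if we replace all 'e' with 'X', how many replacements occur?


re.sub('e', 'X', text) replaces every occurrence of 'e' with 'X'.
Text: 'bdebedaebddbecaeeda'
Scanning for 'e':
  pos 2: 'e' -> replacement #1
  pos 4: 'e' -> replacement #2
  pos 7: 'e' -> replacement #3
  pos 12: 'e' -> replacement #4
  pos 15: 'e' -> replacement #5
  pos 16: 'e' -> replacement #6
Total replacements: 6

6


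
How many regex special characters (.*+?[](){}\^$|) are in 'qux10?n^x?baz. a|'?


Regex special characters are: . * + ? [ ] ( ) { } \ ^ $ |
Scanning 'qux10?n^x?baz. a|':
  pos 5: '?' -> SPECIAL
  pos 7: '^' -> SPECIAL
  pos 9: '?' -> SPECIAL
  pos 13: '.' -> SPECIAL
  pos 16: '|' -> SPECIAL
Special chars found: ['?', '^', '?', '.', '|']
Total: 5

5


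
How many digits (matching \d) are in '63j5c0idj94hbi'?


\d matches any digit 0-9.
Scanning '63j5c0idj94hbi':
  pos 0: '6' -> DIGIT
  pos 1: '3' -> DIGIT
  pos 3: '5' -> DIGIT
  pos 5: '0' -> DIGIT
  pos 9: '9' -> DIGIT
  pos 10: '4' -> DIGIT
Digits found: ['6', '3', '5', '0', '9', '4']
Total: 6

6


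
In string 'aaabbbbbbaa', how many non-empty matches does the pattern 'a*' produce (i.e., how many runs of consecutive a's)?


Pattern 'a*' matches zero or more a's. We want non-empty runs of consecutive a's.
String: 'aaabbbbbbaa'
Walking through the string to find runs of a's:
  Run 1: positions 0-2 -> 'aaa'
  Run 2: positions 9-10 -> 'aa'
Non-empty runs found: ['aaa', 'aa']
Count: 2

2


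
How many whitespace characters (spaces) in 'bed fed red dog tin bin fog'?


\s matches whitespace characters (spaces, tabs, etc.).
Text: 'bed fed red dog tin bin fog'
This text has 7 words separated by spaces.
Number of spaces = number of words - 1 = 7 - 1 = 6

6


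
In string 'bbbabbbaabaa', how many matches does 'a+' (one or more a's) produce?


Pattern 'a+' matches one or more consecutive a's.
String: 'bbbabbbaabaa'
Scanning for runs of a:
  Match 1: 'a' (length 1)
  Match 2: 'aa' (length 2)
  Match 3: 'aa' (length 2)
Total matches: 3

3


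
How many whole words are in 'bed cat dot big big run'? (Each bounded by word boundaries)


Word boundaries (\b) mark the start/end of each word.
Text: 'bed cat dot big big run'
Splitting by whitespace:
  Word 1: 'bed'
  Word 2: 'cat'
  Word 3: 'dot'
  Word 4: 'big'
  Word 5: 'big'
  Word 6: 'run'
Total whole words: 6

6


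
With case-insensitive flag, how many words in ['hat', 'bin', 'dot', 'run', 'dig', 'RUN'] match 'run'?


Case-insensitive matching: compare each word's lowercase form to 'run'.
  'hat' -> lower='hat' -> no
  'bin' -> lower='bin' -> no
  'dot' -> lower='dot' -> no
  'run' -> lower='run' -> MATCH
  'dig' -> lower='dig' -> no
  'RUN' -> lower='run' -> MATCH
Matches: ['run', 'RUN']
Count: 2

2


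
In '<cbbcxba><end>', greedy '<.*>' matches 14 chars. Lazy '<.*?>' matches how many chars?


Greedy '<.*>' tries to match as MUCH as possible.
Lazy '<.*?>' tries to match as LITTLE as possible.

String: '<cbbcxba><end>'
Greedy '<.*>' starts at first '<' and extends to the LAST '>': '<cbbcxba><end>' (14 chars)
Lazy '<.*?>' starts at first '<' and stops at the FIRST '>': '<cbbcxba>' (9 chars)

9


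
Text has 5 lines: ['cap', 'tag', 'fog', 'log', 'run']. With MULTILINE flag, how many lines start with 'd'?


With MULTILINE flag, ^ matches the start of each line.
Lines: ['cap', 'tag', 'fog', 'log', 'run']
Checking which lines start with 'd':
  Line 1: 'cap' -> no
  Line 2: 'tag' -> no
  Line 3: 'fog' -> no
  Line 4: 'log' -> no
  Line 5: 'run' -> no
Matching lines: []
Count: 0

0


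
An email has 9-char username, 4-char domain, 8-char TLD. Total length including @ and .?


An email address has format: username@domain.tld
Username length: 9
'@' character: 1
Domain length: 4
'.' character: 1
TLD length: 8
Total = 9 + 1 + 4 + 1 + 8 = 23

23


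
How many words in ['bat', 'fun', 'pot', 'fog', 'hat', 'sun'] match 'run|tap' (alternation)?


Alternation 'run|tap' matches either 'run' or 'tap'.
Checking each word:
  'bat' -> no
  'fun' -> no
  'pot' -> no
  'fog' -> no
  'hat' -> no
  'sun' -> no
Matches: []
Count: 0

0


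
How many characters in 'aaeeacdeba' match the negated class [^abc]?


Negated class [^abc] matches any char NOT in {a, b, c}
Scanning 'aaeeacdeba':
  pos 0: 'a' -> no (excluded)
  pos 1: 'a' -> no (excluded)
  pos 2: 'e' -> MATCH
  pos 3: 'e' -> MATCH
  pos 4: 'a' -> no (excluded)
  pos 5: 'c' -> no (excluded)
  pos 6: 'd' -> MATCH
  pos 7: 'e' -> MATCH
  pos 8: 'b' -> no (excluded)
  pos 9: 'a' -> no (excluded)
Total matches: 4

4


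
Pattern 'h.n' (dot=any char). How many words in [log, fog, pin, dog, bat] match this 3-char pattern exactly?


Pattern 'h.n' means: starts with 'h', any single char, ends with 'n'.
Checking each word (must be exactly 3 chars):
  'log' (len=3): no
  'fog' (len=3): no
  'pin' (len=3): no
  'dog' (len=3): no
  'bat' (len=3): no
Matching words: []
Total: 0

0


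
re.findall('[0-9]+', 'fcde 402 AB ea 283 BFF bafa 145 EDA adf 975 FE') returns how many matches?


Pattern '[0-9]+' finds one or more digits.
Text: 'fcde 402 AB ea 283 BFF bafa 145 EDA adf 975 FE'
Scanning for matches:
  Match 1: '402'
  Match 2: '283'
  Match 3: '145'
  Match 4: '975'
Total matches: 4

4


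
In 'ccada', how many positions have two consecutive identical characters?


Looking for consecutive identical characters in 'ccada':
  pos 0-1: 'c' vs 'c' -> MATCH ('cc')
  pos 1-2: 'c' vs 'a' -> different
  pos 2-3: 'a' vs 'd' -> different
  pos 3-4: 'd' vs 'a' -> different
Consecutive identical pairs: ['cc']
Count: 1

1


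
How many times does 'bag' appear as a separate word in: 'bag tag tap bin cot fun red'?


Scanning each word for exact match 'bag':
  Word 1: 'bag' -> MATCH
  Word 2: 'tag' -> no
  Word 3: 'tap' -> no
  Word 4: 'bin' -> no
  Word 5: 'cot' -> no
  Word 6: 'fun' -> no
  Word 7: 'red' -> no
Total matches: 1

1


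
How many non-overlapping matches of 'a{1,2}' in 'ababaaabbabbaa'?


Pattern 'a{1,2}' matches between 1 and 2 consecutive a's (greedy).
String: 'ababaaabbabbaa'
Finding runs of a's and applying greedy matching:
  Run at pos 0: 'a' (length 1)
  Run at pos 2: 'a' (length 1)
  Run at pos 4: 'aaa' (length 3)
  Run at pos 9: 'a' (length 1)
  Run at pos 12: 'aa' (length 2)
Matches: ['a', 'a', 'aa', 'a', 'a', 'aa']
Count: 6

6


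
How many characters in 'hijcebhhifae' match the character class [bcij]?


Character class [bcij] matches any of: {b, c, i, j}
Scanning string 'hijcebhhifae' character by character:
  pos 0: 'h' -> no
  pos 1: 'i' -> MATCH
  pos 2: 'j' -> MATCH
  pos 3: 'c' -> MATCH
  pos 4: 'e' -> no
  pos 5: 'b' -> MATCH
  pos 6: 'h' -> no
  pos 7: 'h' -> no
  pos 8: 'i' -> MATCH
  pos 9: 'f' -> no
  pos 10: 'a' -> no
  pos 11: 'e' -> no
Total matches: 5

5


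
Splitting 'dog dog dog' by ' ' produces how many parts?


Splitting by ' ' breaks the string at each occurrence of the separator.
Text: 'dog dog dog'
Parts after split:
  Part 1: 'dog'
  Part 2: 'dog'
  Part 3: 'dog'
Total parts: 3

3


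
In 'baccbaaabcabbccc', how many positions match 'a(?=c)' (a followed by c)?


Lookahead 'a(?=c)' matches 'a' only when followed by 'c'.
String: 'baccbaaabcabbccc'
Checking each position where char is 'a':
  pos 1: 'a' -> MATCH (next='c')
  pos 5: 'a' -> no (next='a')
  pos 6: 'a' -> no (next='a')
  pos 7: 'a' -> no (next='b')
  pos 10: 'a' -> no (next='b')
Matching positions: [1]
Count: 1

1


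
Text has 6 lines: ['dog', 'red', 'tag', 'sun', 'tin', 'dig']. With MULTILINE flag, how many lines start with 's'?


With MULTILINE flag, ^ matches the start of each line.
Lines: ['dog', 'red', 'tag', 'sun', 'tin', 'dig']
Checking which lines start with 's':
  Line 1: 'dog' -> no
  Line 2: 'red' -> no
  Line 3: 'tag' -> no
  Line 4: 'sun' -> MATCH
  Line 5: 'tin' -> no
  Line 6: 'dig' -> no
Matching lines: ['sun']
Count: 1

1


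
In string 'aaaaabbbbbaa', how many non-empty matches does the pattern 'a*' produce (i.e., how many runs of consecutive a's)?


Pattern 'a*' matches zero or more a's. We want non-empty runs of consecutive a's.
String: 'aaaaabbbbbaa'
Walking through the string to find runs of a's:
  Run 1: positions 0-4 -> 'aaaaa'
  Run 2: positions 10-11 -> 'aa'
Non-empty runs found: ['aaaaa', 'aa']
Count: 2

2


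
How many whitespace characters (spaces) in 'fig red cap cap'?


\s matches whitespace characters (spaces, tabs, etc.).
Text: 'fig red cap cap'
This text has 4 words separated by spaces.
Number of spaces = number of words - 1 = 4 - 1 = 3

3


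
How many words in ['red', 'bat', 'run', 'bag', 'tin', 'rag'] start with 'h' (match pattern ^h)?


Pattern ^h anchors to start of word. Check which words begin with 'h':
  'red' -> no
  'bat' -> no
  'run' -> no
  'bag' -> no
  'tin' -> no
  'rag' -> no
Matching words: []
Count: 0

0


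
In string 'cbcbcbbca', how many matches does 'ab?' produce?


Pattern 'ab?' matches 'a' optionally followed by 'b'.
String: 'cbcbcbbca'
Scanning left to right for 'a' then checking next char:
  Match 1: 'a' (a not followed by b)
Total matches: 1

1


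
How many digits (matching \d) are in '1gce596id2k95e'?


\d matches any digit 0-9.
Scanning '1gce596id2k95e':
  pos 0: '1' -> DIGIT
  pos 4: '5' -> DIGIT
  pos 5: '9' -> DIGIT
  pos 6: '6' -> DIGIT
  pos 9: '2' -> DIGIT
  pos 11: '9' -> DIGIT
  pos 12: '5' -> DIGIT
Digits found: ['1', '5', '9', '6', '2', '9', '5']
Total: 7

7


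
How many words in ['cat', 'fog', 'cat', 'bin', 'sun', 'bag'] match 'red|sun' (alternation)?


Alternation 'red|sun' matches either 'red' or 'sun'.
Checking each word:
  'cat' -> no
  'fog' -> no
  'cat' -> no
  'bin' -> no
  'sun' -> MATCH
  'bag' -> no
Matches: ['sun']
Count: 1

1


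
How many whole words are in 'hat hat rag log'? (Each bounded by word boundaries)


Word boundaries (\b) mark the start/end of each word.
Text: 'hat hat rag log'
Splitting by whitespace:
  Word 1: 'hat'
  Word 2: 'hat'
  Word 3: 'rag'
  Word 4: 'log'
Total whole words: 4

4


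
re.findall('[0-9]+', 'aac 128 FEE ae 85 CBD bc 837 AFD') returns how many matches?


Pattern '[0-9]+' finds one or more digits.
Text: 'aac 128 FEE ae 85 CBD bc 837 AFD'
Scanning for matches:
  Match 1: '128'
  Match 2: '85'
  Match 3: '837'
Total matches: 3

3


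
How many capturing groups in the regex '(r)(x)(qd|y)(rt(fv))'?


To count capturing groups, count each '(' that starts a group.
Pattern: '(r)(x)(qd|y)(rt(fv))'
Walking through the pattern:
  Position 0: '(' -> group #1
  Position 3: '(' -> group #2
  Position 6: '(' -> group #3
  Position 12: '(' -> group #4
  Position 15: '(' -> group #5
Total capturing groups: 5

5


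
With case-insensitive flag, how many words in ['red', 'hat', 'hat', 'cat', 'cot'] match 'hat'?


Case-insensitive matching: compare each word's lowercase form to 'hat'.
  'red' -> lower='red' -> no
  'hat' -> lower='hat' -> MATCH
  'hat' -> lower='hat' -> MATCH
  'cat' -> lower='cat' -> no
  'cot' -> lower='cot' -> no
Matches: ['hat', 'hat']
Count: 2

2


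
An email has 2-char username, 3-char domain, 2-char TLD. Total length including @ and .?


An email address has format: username@domain.tld
Username length: 2
'@' character: 1
Domain length: 3
'.' character: 1
TLD length: 2
Total = 2 + 1 + 3 + 1 + 2 = 9

9


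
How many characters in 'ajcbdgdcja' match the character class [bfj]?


Character class [bfj] matches any of: {b, f, j}
Scanning string 'ajcbdgdcja' character by character:
  pos 0: 'a' -> no
  pos 1: 'j' -> MATCH
  pos 2: 'c' -> no
  pos 3: 'b' -> MATCH
  pos 4: 'd' -> no
  pos 5: 'g' -> no
  pos 6: 'd' -> no
  pos 7: 'c' -> no
  pos 8: 'j' -> MATCH
  pos 9: 'a' -> no
Total matches: 3

3


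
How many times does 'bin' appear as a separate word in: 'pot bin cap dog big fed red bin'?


Scanning each word for exact match 'bin':
  Word 1: 'pot' -> no
  Word 2: 'bin' -> MATCH
  Word 3: 'cap' -> no
  Word 4: 'dog' -> no
  Word 5: 'big' -> no
  Word 6: 'fed' -> no
  Word 7: 'red' -> no
  Word 8: 'bin' -> MATCH
Total matches: 2

2


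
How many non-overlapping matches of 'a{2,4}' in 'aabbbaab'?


Pattern 'a{2,4}' matches between 2 and 4 consecutive a's (greedy).
String: 'aabbbaab'
Finding runs of a's and applying greedy matching:
  Run at pos 0: 'aa' (length 2)
  Run at pos 5: 'aa' (length 2)
Matches: ['aa', 'aa']
Count: 2

2


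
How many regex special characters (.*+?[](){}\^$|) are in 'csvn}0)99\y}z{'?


Regex special characters are: . * + ? [ ] ( ) { } \ ^ $ |
Scanning 'csvn}0)99\y}z{':
  pos 4: '}' -> SPECIAL
  pos 6: ')' -> SPECIAL
  pos 9: '\' -> SPECIAL
  pos 11: '}' -> SPECIAL
  pos 13: '{' -> SPECIAL
Special chars found: ['}', ')', '\\', '}', '{']
Total: 5

5


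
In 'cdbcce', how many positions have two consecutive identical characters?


Looking for consecutive identical characters in 'cdbcce':
  pos 0-1: 'c' vs 'd' -> different
  pos 1-2: 'd' vs 'b' -> different
  pos 2-3: 'b' vs 'c' -> different
  pos 3-4: 'c' vs 'c' -> MATCH ('cc')
  pos 4-5: 'c' vs 'e' -> different
Consecutive identical pairs: ['cc']
Count: 1

1


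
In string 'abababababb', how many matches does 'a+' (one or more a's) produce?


Pattern 'a+' matches one or more consecutive a's.
String: 'abababababb'
Scanning for runs of a:
  Match 1: 'a' (length 1)
  Match 2: 'a' (length 1)
  Match 3: 'a' (length 1)
  Match 4: 'a' (length 1)
  Match 5: 'a' (length 1)
Total matches: 5

5


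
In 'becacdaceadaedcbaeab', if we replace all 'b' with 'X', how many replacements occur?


re.sub('b', 'X', text) replaces every occurrence of 'b' with 'X'.
Text: 'becacdaceadaedcbaeab'
Scanning for 'b':
  pos 0: 'b' -> replacement #1
  pos 15: 'b' -> replacement #2
  pos 19: 'b' -> replacement #3
Total replacements: 3

3


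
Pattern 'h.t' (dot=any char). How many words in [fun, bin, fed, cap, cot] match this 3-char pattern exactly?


Pattern 'h.t' means: starts with 'h', any single char, ends with 't'.
Checking each word (must be exactly 3 chars):
  'fun' (len=3): no
  'bin' (len=3): no
  'fed' (len=3): no
  'cap' (len=3): no
  'cot' (len=3): no
Matching words: []
Total: 0

0


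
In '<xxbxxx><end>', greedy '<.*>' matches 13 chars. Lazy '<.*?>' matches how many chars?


Greedy '<.*>' tries to match as MUCH as possible.
Lazy '<.*?>' tries to match as LITTLE as possible.

String: '<xxbxxx><end>'
Greedy '<.*>' starts at first '<' and extends to the LAST '>': '<xxbxxx><end>' (13 chars)
Lazy '<.*?>' starts at first '<' and stops at the FIRST '>': '<xxbxxx>' (8 chars)

8


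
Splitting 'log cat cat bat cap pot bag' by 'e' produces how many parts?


Splitting by 'e' breaks the string at each occurrence of the separator.
Text: 'log cat cat bat cap pot bag'
Parts after split:
  Part 1: 'log cat cat bat cap pot bag'
Total parts: 1

1


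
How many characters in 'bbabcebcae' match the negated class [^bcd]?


Negated class [^bcd] matches any char NOT in {b, c, d}
Scanning 'bbabcebcae':
  pos 0: 'b' -> no (excluded)
  pos 1: 'b' -> no (excluded)
  pos 2: 'a' -> MATCH
  pos 3: 'b' -> no (excluded)
  pos 4: 'c' -> no (excluded)
  pos 5: 'e' -> MATCH
  pos 6: 'b' -> no (excluded)
  pos 7: 'c' -> no (excluded)
  pos 8: 'a' -> MATCH
  pos 9: 'e' -> MATCH
Total matches: 4

4
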